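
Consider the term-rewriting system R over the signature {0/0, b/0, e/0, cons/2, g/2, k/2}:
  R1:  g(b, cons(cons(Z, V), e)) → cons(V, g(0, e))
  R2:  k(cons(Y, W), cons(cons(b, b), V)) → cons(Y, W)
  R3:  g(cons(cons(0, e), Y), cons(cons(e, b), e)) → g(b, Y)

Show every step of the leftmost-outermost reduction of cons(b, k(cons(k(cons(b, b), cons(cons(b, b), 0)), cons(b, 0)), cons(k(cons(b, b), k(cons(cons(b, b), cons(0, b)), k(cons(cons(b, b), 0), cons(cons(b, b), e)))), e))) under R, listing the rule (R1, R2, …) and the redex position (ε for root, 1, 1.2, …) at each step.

1. cons(b, k(cons(k(cons(b, b), cons(cons(b, b), 0)), cons(b, 0)), cons(k(cons(b, b), k(cons(cons(b, b), cons(0, b)), k(cons(cons(b, b), 0), cons(cons(b, b), e)))), e)))  →  cons(b, k(cons(cons(b, b), cons(b, 0)), cons(k(cons(b, b), k(cons(cons(b, b), cons(0, b)), k(cons(cons(b, b), 0), cons(cons(b, b), e)))), e)))   [R2 at 2.1.1]
2. cons(b, k(cons(cons(b, b), cons(b, 0)), cons(k(cons(b, b), k(cons(cons(b, b), cons(0, b)), k(cons(cons(b, b), 0), cons(cons(b, b), e)))), e)))  →  cons(b, k(cons(cons(b, b), cons(b, 0)), cons(k(cons(b, b), k(cons(cons(b, b), cons(0, b)), cons(cons(b, b), 0))), e)))   [R2 at 2.2.1.2.2]
3. cons(b, k(cons(cons(b, b), cons(b, 0)), cons(k(cons(b, b), k(cons(cons(b, b), cons(0, b)), cons(cons(b, b), 0))), e)))  →  cons(b, k(cons(cons(b, b), cons(b, 0)), cons(k(cons(b, b), cons(cons(b, b), cons(0, b))), e)))   [R2 at 2.2.1.2]
4. cons(b, k(cons(cons(b, b), cons(b, 0)), cons(k(cons(b, b), cons(cons(b, b), cons(0, b))), e)))  →  cons(b, k(cons(cons(b, b), cons(b, 0)), cons(cons(b, b), e)))   [R2 at 2.2.1]
5. cons(b, k(cons(cons(b, b), cons(b, 0)), cons(cons(b, b), e)))  →  cons(b, cons(cons(b, b), cons(b, 0)))   [R2 at 2]

cons(b, cons(cons(b, b), cons(b, 0)))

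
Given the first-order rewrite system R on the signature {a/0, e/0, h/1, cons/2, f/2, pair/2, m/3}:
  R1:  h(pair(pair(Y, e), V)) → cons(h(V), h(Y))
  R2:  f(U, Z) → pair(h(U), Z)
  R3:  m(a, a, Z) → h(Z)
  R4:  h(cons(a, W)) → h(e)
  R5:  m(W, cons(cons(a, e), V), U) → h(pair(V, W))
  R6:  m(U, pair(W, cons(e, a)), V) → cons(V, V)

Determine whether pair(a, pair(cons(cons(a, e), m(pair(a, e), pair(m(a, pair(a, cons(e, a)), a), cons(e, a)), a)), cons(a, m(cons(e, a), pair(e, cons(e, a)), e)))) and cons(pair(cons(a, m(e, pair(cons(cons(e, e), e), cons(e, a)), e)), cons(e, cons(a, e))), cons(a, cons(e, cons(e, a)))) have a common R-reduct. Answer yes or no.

Reduce t₁ = pair(a, pair(cons(cons(a, e), m(pair(a, e), pair(m(a, pair(a, cons(e, a)), a), cons(e, a)), a)), cons(a, m(cons(e, a), pair(e, cons(e, a)), e)))):
1. pair(a, pair(cons(cons(a, e), m(pair(a, e), pair(m(a, pair(a, cons(e, a)), a), cons(e, a)), a)), cons(a, m(cons(e, a), pair(e, cons(e, a)), e))))  →  pair(a, pair(cons(cons(a, e), cons(a, a)), cons(a, m(cons(e, a), pair(e, cons(e, a)), e))))   [R6 at 2.1.2]
2. pair(a, pair(cons(cons(a, e), cons(a, a)), cons(a, m(cons(e, a), pair(e, cons(e, a)), e))))  →  pair(a, pair(cons(cons(a, e), cons(a, a)), cons(a, cons(e, e))))   [R6 at 2.2.2]

Reduce t₂ = cons(pair(cons(a, m(e, pair(cons(cons(e, e), e), cons(e, a)), e)), cons(e, cons(a, e))), cons(a, cons(e, cons(e, a)))):
1. cons(pair(cons(a, m(e, pair(cons(cons(e, e), e), cons(e, a)), e)), cons(e, cons(a, e))), cons(a, cons(e, cons(e, a))))  →  cons(pair(cons(a, cons(e, e)), cons(e, cons(a, e))), cons(a, cons(e, cons(e, a))))   [R6 at 1.1.2]

no — NF(t₁) = pair(a, pair(cons(cons(a, e), cons(a, a)), cons(a, cons(e, e)))), NF(t₂) = cons(pair(cons(a, cons(e, e)), cons(e, cons(a, e))), cons(a, cons(e, cons(e, a))))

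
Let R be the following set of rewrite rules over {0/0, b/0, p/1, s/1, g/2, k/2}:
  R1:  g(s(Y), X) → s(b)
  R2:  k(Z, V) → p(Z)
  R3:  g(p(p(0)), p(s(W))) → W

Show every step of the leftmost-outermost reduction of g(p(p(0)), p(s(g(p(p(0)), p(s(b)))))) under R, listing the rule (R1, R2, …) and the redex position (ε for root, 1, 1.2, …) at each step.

b

1. g(p(p(0)), p(s(g(p(p(0)), p(s(b))))))  →  g(p(p(0)), p(s(b)))   [R3 at ε]
2. g(p(p(0)), p(s(b)))  →  b   [R3 at ε]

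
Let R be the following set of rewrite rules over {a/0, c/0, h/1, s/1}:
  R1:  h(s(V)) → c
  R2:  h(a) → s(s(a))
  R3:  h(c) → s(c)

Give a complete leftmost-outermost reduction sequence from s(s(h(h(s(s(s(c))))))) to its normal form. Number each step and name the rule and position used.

s(s(s(c)))

1. s(s(h(h(s(s(s(c)))))))  →  s(s(h(c)))   [R1 at 1.1.1]
2. s(s(h(c)))  →  s(s(s(c)))   [R3 at 1.1]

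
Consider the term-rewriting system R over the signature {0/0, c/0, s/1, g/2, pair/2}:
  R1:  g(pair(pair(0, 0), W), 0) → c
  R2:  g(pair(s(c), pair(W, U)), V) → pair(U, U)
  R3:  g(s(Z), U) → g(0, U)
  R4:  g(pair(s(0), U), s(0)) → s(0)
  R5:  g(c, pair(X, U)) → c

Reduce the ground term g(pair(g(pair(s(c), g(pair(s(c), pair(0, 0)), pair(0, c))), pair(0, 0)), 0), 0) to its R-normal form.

1. g(pair(g(pair(s(c), g(pair(s(c), pair(0, 0)), pair(0, c))), pair(0, 0)), 0), 0)  →  g(pair(g(pair(s(c), pair(0, 0)), pair(0, 0)), 0), 0)   [R2 at 1.1.1.2]
2. g(pair(g(pair(s(c), pair(0, 0)), pair(0, 0)), 0), 0)  →  g(pair(pair(0, 0), 0), 0)   [R2 at 1.1]
3. g(pair(pair(0, 0), 0), 0)  →  c   [R1 at ε]

c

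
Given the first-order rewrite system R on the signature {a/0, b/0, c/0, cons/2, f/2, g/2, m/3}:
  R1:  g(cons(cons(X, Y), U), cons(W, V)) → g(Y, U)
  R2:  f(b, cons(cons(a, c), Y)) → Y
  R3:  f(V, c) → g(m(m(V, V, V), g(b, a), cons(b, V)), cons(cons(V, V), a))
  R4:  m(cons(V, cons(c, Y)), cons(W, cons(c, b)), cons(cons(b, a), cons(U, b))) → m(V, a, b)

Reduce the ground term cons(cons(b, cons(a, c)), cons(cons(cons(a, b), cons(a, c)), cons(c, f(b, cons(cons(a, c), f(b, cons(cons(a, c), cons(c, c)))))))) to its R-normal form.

1. cons(cons(b, cons(a, c)), cons(cons(cons(a, b), cons(a, c)), cons(c, f(b, cons(cons(a, c), f(b, cons(cons(a, c), cons(c, c))))))))  →  cons(cons(b, cons(a, c)), cons(cons(cons(a, b), cons(a, c)), cons(c, f(b, cons(cons(a, c), cons(c, c))))))   [R2 at 2.2.2]
2. cons(cons(b, cons(a, c)), cons(cons(cons(a, b), cons(a, c)), cons(c, f(b, cons(cons(a, c), cons(c, c))))))  →  cons(cons(b, cons(a, c)), cons(cons(cons(a, b), cons(a, c)), cons(c, cons(c, c))))   [R2 at 2.2.2]

cons(cons(b, cons(a, c)), cons(cons(cons(a, b), cons(a, c)), cons(c, cons(c, c))))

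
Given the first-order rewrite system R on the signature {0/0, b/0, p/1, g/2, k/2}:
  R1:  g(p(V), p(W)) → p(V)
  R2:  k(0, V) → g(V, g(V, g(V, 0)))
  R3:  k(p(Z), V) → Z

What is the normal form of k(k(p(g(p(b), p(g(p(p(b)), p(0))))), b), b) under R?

1. k(k(p(g(p(b), p(g(p(p(b)), p(0))))), b), b)  →  k(g(p(b), p(g(p(p(b)), p(0)))), b)   [R3 at 1]
2. k(g(p(b), p(g(p(p(b)), p(0)))), b)  →  k(p(b), b)   [R1 at 1]
3. k(p(b), b)  →  b   [R3 at ε]

b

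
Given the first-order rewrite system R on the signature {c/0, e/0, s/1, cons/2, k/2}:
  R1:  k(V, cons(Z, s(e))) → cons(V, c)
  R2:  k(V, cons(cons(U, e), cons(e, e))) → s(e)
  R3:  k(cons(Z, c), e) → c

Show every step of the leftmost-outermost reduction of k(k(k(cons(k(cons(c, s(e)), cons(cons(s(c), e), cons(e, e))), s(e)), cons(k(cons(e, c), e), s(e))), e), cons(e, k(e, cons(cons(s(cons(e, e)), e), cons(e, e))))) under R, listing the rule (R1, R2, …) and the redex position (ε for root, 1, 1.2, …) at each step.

cons(c, c)

1. k(k(k(cons(k(cons(c, s(e)), cons(cons(s(c), e), cons(e, e))), s(e)), cons(k(cons(e, c), e), s(e))), e), cons(e, k(e, cons(cons(s(cons(e, e)), e), cons(e, e)))))  →  k(k(cons(cons(k(cons(c, s(e)), cons(cons(s(c), e), cons(e, e))), s(e)), c), e), cons(e, k(e, cons(cons(s(cons(e, e)), e), cons(e, e)))))   [R1 at 1.1]
2. k(k(cons(cons(k(cons(c, s(e)), cons(cons(s(c), e), cons(e, e))), s(e)), c), e), cons(e, k(e, cons(cons(s(cons(e, e)), e), cons(e, e)))))  →  k(c, cons(e, k(e, cons(cons(s(cons(e, e)), e), cons(e, e)))))   [R3 at 1]
3. k(c, cons(e, k(e, cons(cons(s(cons(e, e)), e), cons(e, e)))))  →  k(c, cons(e, s(e)))   [R2 at 2.2]
4. k(c, cons(e, s(e)))  →  cons(c, c)   [R1 at ε]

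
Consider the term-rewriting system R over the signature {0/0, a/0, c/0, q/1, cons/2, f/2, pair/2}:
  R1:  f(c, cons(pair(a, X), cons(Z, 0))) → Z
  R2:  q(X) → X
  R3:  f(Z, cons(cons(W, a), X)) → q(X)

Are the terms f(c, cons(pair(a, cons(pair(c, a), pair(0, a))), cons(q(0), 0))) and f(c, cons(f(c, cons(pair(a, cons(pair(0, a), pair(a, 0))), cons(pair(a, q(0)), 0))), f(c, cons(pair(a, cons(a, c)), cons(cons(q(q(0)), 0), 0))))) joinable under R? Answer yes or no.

Reduce t₁ = f(c, cons(pair(a, cons(pair(c, a), pair(0, a))), cons(q(0), 0))):
1. f(c, cons(pair(a, cons(pair(c, a), pair(0, a))), cons(q(0), 0)))  →  q(0)   [R1 at ε]
2. q(0)  →  0   [R2 at ε]

Reduce t₂ = f(c, cons(f(c, cons(pair(a, cons(pair(0, a), pair(a, 0))), cons(pair(a, q(0)), 0))), f(c, cons(pair(a, cons(a, c)), cons(cons(q(q(0)), 0), 0))))):
1. f(c, cons(f(c, cons(pair(a, cons(pair(0, a), pair(a, 0))), cons(pair(a, q(0)), 0))), f(c, cons(pair(a, cons(a, c)), cons(cons(q(q(0)), 0), 0)))))  →  f(c, cons(pair(a, q(0)), f(c, cons(pair(a, cons(a, c)), cons(cons(q(q(0)), 0), 0)))))   [R1 at 2.1]
2. f(c, cons(pair(a, q(0)), f(c, cons(pair(a, cons(a, c)), cons(cons(q(q(0)), 0), 0)))))  →  f(c, cons(pair(a, 0), f(c, cons(pair(a, cons(a, c)), cons(cons(q(q(0)), 0), 0)))))   [R2 at 2.1.2]
3. f(c, cons(pair(a, 0), f(c, cons(pair(a, cons(a, c)), cons(cons(q(q(0)), 0), 0)))))  →  f(c, cons(pair(a, 0), cons(q(q(0)), 0)))   [R1 at 2.2]
4. f(c, cons(pair(a, 0), cons(q(q(0)), 0)))  →  q(q(0))   [R1 at ε]
5. q(q(0))  →  q(0)   [R2 at ε]
6. q(0)  →  0   [R2 at ε]

yes — NF(t₁) = 0, NF(t₂) = 0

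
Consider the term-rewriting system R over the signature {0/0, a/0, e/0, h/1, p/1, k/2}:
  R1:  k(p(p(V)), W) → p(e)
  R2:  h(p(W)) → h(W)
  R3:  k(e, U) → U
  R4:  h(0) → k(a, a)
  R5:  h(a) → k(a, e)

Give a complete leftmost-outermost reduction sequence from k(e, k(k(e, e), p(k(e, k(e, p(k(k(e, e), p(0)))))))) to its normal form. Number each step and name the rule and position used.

1. k(e, k(k(e, e), p(k(e, k(e, p(k(k(e, e), p(0))))))))  →  k(k(e, e), p(k(e, k(e, p(k(k(e, e), p(0)))))))   [R3 at ε]
2. k(k(e, e), p(k(e, k(e, p(k(k(e, e), p(0)))))))  →  k(e, p(k(e, k(e, p(k(k(e, e), p(0)))))))   [R3 at 1]
3. k(e, p(k(e, k(e, p(k(k(e, e), p(0)))))))  →  p(k(e, k(e, p(k(k(e, e), p(0))))))   [R3 at ε]
4. p(k(e, k(e, p(k(k(e, e), p(0))))))  →  p(k(e, p(k(k(e, e), p(0)))))   [R3 at 1]
5. p(k(e, p(k(k(e, e), p(0)))))  →  p(p(k(k(e, e), p(0))))   [R3 at 1]
6. p(p(k(k(e, e), p(0))))  →  p(p(k(e, p(0))))   [R3 at 1.1.1]
7. p(p(k(e, p(0))))  →  p(p(p(0)))   [R3 at 1.1]

p(p(p(0)))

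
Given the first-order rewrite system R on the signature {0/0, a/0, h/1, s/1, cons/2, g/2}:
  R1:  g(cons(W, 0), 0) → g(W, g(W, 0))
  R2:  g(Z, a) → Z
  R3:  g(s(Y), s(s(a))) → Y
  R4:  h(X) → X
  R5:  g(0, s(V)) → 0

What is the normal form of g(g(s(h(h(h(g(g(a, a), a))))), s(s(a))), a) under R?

1. g(g(s(h(h(h(g(g(a, a), a))))), s(s(a))), a)  →  g(s(h(h(h(g(g(a, a), a))))), s(s(a)))   [R2 at ε]
2. g(s(h(h(h(g(g(a, a), a))))), s(s(a)))  →  h(h(h(g(g(a, a), a))))   [R3 at ε]
3. h(h(h(g(g(a, a), a))))  →  h(h(g(g(a, a), a)))   [R4 at ε]
4. h(h(g(g(a, a), a)))  →  h(g(g(a, a), a))   [R4 at ε]
5. h(g(g(a, a), a))  →  g(g(a, a), a)   [R4 at ε]
6. g(g(a, a), a)  →  g(a, a)   [R2 at ε]
7. g(a, a)  →  a   [R2 at ε]

a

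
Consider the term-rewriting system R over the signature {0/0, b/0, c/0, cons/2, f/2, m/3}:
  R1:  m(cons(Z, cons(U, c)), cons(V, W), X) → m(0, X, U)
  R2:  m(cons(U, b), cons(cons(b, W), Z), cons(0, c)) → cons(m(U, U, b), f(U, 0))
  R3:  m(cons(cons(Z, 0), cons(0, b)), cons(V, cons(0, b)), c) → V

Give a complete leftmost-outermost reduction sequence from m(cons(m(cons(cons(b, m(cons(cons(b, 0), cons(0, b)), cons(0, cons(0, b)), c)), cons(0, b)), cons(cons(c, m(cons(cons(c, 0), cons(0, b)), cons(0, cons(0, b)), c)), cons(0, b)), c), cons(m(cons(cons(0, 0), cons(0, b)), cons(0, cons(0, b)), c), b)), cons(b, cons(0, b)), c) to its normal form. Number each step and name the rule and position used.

1. m(cons(m(cons(cons(b, m(cons(cons(b, 0), cons(0, b)), cons(0, cons(0, b)), c)), cons(0, b)), cons(cons(c, m(cons(cons(c, 0), cons(0, b)), cons(0, cons(0, b)), c)), cons(0, b)), c), cons(m(cons(cons(0, 0), cons(0, b)), cons(0, cons(0, b)), c), b)), cons(b, cons(0, b)), c)  →  m(cons(m(cons(cons(b, 0), cons(0, b)), cons(cons(c, m(cons(cons(c, 0), cons(0, b)), cons(0, cons(0, b)), c)), cons(0, b)), c), cons(m(cons(cons(0, 0), cons(0, b)), cons(0, cons(0, b)), c), b)), cons(b, cons(0, b)), c)   [R3 at 1.1.1.1.2]
2. m(cons(m(cons(cons(b, 0), cons(0, b)), cons(cons(c, m(cons(cons(c, 0), cons(0, b)), cons(0, cons(0, b)), c)), cons(0, b)), c), cons(m(cons(cons(0, 0), cons(0, b)), cons(0, cons(0, b)), c), b)), cons(b, cons(0, b)), c)  →  m(cons(cons(c, m(cons(cons(c, 0), cons(0, b)), cons(0, cons(0, b)), c)), cons(m(cons(cons(0, 0), cons(0, b)), cons(0, cons(0, b)), c), b)), cons(b, cons(0, b)), c)   [R3 at 1.1]
3. m(cons(cons(c, m(cons(cons(c, 0), cons(0, b)), cons(0, cons(0, b)), c)), cons(m(cons(cons(0, 0), cons(0, b)), cons(0, cons(0, b)), c), b)), cons(b, cons(0, b)), c)  →  m(cons(cons(c, 0), cons(m(cons(cons(0, 0), cons(0, b)), cons(0, cons(0, b)), c), b)), cons(b, cons(0, b)), c)   [R3 at 1.1.2]
4. m(cons(cons(c, 0), cons(m(cons(cons(0, 0), cons(0, b)), cons(0, cons(0, b)), c), b)), cons(b, cons(0, b)), c)  →  m(cons(cons(c, 0), cons(0, b)), cons(b, cons(0, b)), c)   [R3 at 1.2.1]
5. m(cons(cons(c, 0), cons(0, b)), cons(b, cons(0, b)), c)  →  b   [R3 at ε]

b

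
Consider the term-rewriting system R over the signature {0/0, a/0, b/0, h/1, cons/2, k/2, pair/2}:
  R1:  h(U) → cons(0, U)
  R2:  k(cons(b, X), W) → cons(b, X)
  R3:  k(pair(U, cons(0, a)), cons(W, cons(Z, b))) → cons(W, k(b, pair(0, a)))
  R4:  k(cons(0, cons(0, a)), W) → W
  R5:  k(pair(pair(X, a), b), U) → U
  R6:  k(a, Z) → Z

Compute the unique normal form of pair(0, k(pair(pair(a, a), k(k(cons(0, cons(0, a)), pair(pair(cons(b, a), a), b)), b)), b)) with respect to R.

pair(0, b)

1. pair(0, k(pair(pair(a, a), k(k(cons(0, cons(0, a)), pair(pair(cons(b, a), a), b)), b)), b))  →  pair(0, k(pair(pair(a, a), k(pair(pair(cons(b, a), a), b), b)), b))   [R4 at 2.1.2.1]
2. pair(0, k(pair(pair(a, a), k(pair(pair(cons(b, a), a), b), b)), b))  →  pair(0, k(pair(pair(a, a), b), b))   [R5 at 2.1.2]
3. pair(0, k(pair(pair(a, a), b), b))  →  pair(0, b)   [R5 at 2]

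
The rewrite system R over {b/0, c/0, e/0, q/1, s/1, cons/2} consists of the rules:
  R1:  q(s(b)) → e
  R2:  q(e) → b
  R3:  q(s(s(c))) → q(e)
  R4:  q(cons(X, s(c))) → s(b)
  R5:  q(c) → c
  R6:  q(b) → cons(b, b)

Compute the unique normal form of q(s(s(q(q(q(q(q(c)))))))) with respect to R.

b

1. q(s(s(q(q(q(q(q(c))))))))  →  q(s(s(q(q(q(q(c)))))))   [R5 at 1.1.1.1.1.1.1]
2. q(s(s(q(q(q(q(c)))))))  →  q(s(s(q(q(q(c))))))   [R5 at 1.1.1.1.1.1]
3. q(s(s(q(q(q(c))))))  →  q(s(s(q(q(c)))))   [R5 at 1.1.1.1.1]
4. q(s(s(q(q(c)))))  →  q(s(s(q(c))))   [R5 at 1.1.1.1]
5. q(s(s(q(c))))  →  q(s(s(c)))   [R5 at 1.1.1]
6. q(s(s(c)))  →  q(e)   [R3 at ε]
7. q(e)  →  b   [R2 at ε]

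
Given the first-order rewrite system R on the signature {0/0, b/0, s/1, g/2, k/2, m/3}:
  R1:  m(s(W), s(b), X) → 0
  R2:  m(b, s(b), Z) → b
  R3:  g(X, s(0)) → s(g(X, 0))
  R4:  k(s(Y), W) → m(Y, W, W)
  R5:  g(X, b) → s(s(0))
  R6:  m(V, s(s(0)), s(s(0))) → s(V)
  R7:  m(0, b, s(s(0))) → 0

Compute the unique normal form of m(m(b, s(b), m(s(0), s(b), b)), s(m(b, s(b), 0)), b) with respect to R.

1. m(m(b, s(b), m(s(0), s(b), b)), s(m(b, s(b), 0)), b)  →  m(b, s(m(b, s(b), 0)), b)   [R2 at 1]
2. m(b, s(m(b, s(b), 0)), b)  →  m(b, s(b), b)   [R2 at 2.1]
3. m(b, s(b), b)  →  b   [R2 at ε]

b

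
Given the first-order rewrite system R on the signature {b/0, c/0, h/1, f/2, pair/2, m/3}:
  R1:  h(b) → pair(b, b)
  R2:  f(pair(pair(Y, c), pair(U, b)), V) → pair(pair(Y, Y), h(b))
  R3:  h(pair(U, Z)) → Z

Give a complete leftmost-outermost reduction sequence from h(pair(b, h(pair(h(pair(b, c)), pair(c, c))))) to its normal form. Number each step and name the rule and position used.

1. h(pair(b, h(pair(h(pair(b, c)), pair(c, c)))))  →  h(pair(h(pair(b, c)), pair(c, c)))   [R3 at ε]
2. h(pair(h(pair(b, c)), pair(c, c)))  →  pair(c, c)   [R3 at ε]

pair(c, c)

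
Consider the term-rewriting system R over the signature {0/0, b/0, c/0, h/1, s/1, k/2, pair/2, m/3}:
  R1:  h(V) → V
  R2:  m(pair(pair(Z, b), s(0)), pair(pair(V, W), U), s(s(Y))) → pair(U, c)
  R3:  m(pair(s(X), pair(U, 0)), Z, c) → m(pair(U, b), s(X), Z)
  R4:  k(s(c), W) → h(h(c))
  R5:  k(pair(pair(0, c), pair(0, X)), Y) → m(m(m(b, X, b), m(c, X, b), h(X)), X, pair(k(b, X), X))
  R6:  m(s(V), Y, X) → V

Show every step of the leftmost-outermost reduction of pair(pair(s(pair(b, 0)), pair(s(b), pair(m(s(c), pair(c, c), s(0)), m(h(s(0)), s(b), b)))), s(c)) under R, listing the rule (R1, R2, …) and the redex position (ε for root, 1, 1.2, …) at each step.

pair(pair(s(pair(b, 0)), pair(s(b), pair(c, 0))), s(c))

1. pair(pair(s(pair(b, 0)), pair(s(b), pair(m(s(c), pair(c, c), s(0)), m(h(s(0)), s(b), b)))), s(c))  →  pair(pair(s(pair(b, 0)), pair(s(b), pair(c, m(h(s(0)), s(b), b)))), s(c))   [R6 at 1.2.2.1]
2. pair(pair(s(pair(b, 0)), pair(s(b), pair(c, m(h(s(0)), s(b), b)))), s(c))  →  pair(pair(s(pair(b, 0)), pair(s(b), pair(c, m(s(0), s(b), b)))), s(c))   [R1 at 1.2.2.2.1]
3. pair(pair(s(pair(b, 0)), pair(s(b), pair(c, m(s(0), s(b), b)))), s(c))  →  pair(pair(s(pair(b, 0)), pair(s(b), pair(c, 0))), s(c))   [R6 at 1.2.2.2]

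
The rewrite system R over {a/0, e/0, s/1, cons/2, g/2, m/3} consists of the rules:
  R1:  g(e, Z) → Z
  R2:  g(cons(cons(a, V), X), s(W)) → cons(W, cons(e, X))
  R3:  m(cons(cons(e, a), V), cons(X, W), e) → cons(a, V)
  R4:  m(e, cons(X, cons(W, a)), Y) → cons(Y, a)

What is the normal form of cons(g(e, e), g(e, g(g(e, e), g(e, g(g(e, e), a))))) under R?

1. cons(g(e, e), g(e, g(g(e, e), g(e, g(g(e, e), a)))))  →  cons(e, g(e, g(g(e, e), g(e, g(g(e, e), a)))))   [R1 at 1]
2. cons(e, g(e, g(g(e, e), g(e, g(g(e, e), a)))))  →  cons(e, g(g(e, e), g(e, g(g(e, e), a))))   [R1 at 2]
3. cons(e, g(g(e, e), g(e, g(g(e, e), a))))  →  cons(e, g(e, g(e, g(g(e, e), a))))   [R1 at 2.1]
4. cons(e, g(e, g(e, g(g(e, e), a))))  →  cons(e, g(e, g(g(e, e), a)))   [R1 at 2]
5. cons(e, g(e, g(g(e, e), a)))  →  cons(e, g(g(e, e), a))   [R1 at 2]
6. cons(e, g(g(e, e), a))  →  cons(e, g(e, a))   [R1 at 2.1]
7. cons(e, g(e, a))  →  cons(e, a)   [R1 at 2]

cons(e, a)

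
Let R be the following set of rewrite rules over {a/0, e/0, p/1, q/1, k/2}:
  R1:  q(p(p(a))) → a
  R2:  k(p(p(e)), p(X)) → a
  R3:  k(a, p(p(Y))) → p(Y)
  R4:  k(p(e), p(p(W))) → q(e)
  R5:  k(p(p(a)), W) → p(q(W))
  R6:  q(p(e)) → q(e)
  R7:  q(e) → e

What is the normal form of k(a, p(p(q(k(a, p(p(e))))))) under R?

p(e)

1. k(a, p(p(q(k(a, p(p(e)))))))  →  p(q(k(a, p(p(e)))))   [R3 at ε]
2. p(q(k(a, p(p(e)))))  →  p(q(p(e)))   [R3 at 1.1]
3. p(q(p(e)))  →  p(q(e))   [R6 at 1]
4. p(q(e))  →  p(e)   [R7 at 1]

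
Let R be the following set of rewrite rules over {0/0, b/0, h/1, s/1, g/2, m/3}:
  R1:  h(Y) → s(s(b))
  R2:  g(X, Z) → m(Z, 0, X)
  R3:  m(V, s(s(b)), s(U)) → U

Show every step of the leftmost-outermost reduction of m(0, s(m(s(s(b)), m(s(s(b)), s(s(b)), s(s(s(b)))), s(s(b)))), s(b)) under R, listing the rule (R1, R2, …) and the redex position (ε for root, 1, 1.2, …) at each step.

1. m(0, s(m(s(s(b)), m(s(s(b)), s(s(b)), s(s(s(b)))), s(s(b)))), s(b))  →  m(0, s(m(s(s(b)), s(s(b)), s(s(b)))), s(b))   [R3 at 2.1.2]
2. m(0, s(m(s(s(b)), s(s(b)), s(s(b)))), s(b))  →  m(0, s(s(b)), s(b))   [R3 at 2.1]
3. m(0, s(s(b)), s(b))  →  b   [R3 at ε]

b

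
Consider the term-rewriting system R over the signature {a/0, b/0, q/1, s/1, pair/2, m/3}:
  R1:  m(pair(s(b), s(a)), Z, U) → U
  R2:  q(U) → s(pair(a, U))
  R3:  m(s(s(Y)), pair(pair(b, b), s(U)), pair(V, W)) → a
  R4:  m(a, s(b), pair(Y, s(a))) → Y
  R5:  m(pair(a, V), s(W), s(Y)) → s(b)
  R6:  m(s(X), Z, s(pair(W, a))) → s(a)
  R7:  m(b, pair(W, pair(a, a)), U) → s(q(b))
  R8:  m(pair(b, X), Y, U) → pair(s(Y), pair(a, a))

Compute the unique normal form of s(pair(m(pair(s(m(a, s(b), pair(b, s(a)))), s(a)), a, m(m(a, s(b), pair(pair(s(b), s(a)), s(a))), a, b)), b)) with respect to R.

1. s(pair(m(pair(s(m(a, s(b), pair(b, s(a)))), s(a)), a, m(m(a, s(b), pair(pair(s(b), s(a)), s(a))), a, b)), b))  →  s(pair(m(pair(s(b), s(a)), a, m(m(a, s(b), pair(pair(s(b), s(a)), s(a))), a, b)), b))   [R4 at 1.1.1.1.1]
2. s(pair(m(pair(s(b), s(a)), a, m(m(a, s(b), pair(pair(s(b), s(a)), s(a))), a, b)), b))  →  s(pair(m(m(a, s(b), pair(pair(s(b), s(a)), s(a))), a, b), b))   [R1 at 1.1]
3. s(pair(m(m(a, s(b), pair(pair(s(b), s(a)), s(a))), a, b), b))  →  s(pair(m(pair(s(b), s(a)), a, b), b))   [R4 at 1.1.1]
4. s(pair(m(pair(s(b), s(a)), a, b), b))  →  s(pair(b, b))   [R1 at 1.1]

s(pair(b, b))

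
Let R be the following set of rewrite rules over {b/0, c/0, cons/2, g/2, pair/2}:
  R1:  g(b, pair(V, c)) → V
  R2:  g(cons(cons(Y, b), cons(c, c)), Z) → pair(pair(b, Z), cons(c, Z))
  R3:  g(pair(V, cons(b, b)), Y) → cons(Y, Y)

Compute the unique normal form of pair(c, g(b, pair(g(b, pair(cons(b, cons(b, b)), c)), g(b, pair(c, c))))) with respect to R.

1. pair(c, g(b, pair(g(b, pair(cons(b, cons(b, b)), c)), g(b, pair(c, c)))))  →  pair(c, g(b, pair(cons(b, cons(b, b)), g(b, pair(c, c)))))   [R1 at 2.2.1]
2. pair(c, g(b, pair(cons(b, cons(b, b)), g(b, pair(c, c)))))  →  pair(c, g(b, pair(cons(b, cons(b, b)), c)))   [R1 at 2.2.2]
3. pair(c, g(b, pair(cons(b, cons(b, b)), c)))  →  pair(c, cons(b, cons(b, b)))   [R1 at 2]

pair(c, cons(b, cons(b, b)))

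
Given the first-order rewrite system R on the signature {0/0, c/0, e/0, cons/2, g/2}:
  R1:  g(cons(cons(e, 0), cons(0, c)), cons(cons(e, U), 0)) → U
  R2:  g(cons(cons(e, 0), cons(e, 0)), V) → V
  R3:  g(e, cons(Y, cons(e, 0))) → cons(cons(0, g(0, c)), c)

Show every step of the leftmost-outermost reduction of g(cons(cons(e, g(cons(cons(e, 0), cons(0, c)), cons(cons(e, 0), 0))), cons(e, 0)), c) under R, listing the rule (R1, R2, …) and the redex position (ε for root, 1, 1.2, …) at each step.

1. g(cons(cons(e, g(cons(cons(e, 0), cons(0, c)), cons(cons(e, 0), 0))), cons(e, 0)), c)  →  g(cons(cons(e, 0), cons(e, 0)), c)   [R1 at 1.1.2]
2. g(cons(cons(e, 0), cons(e, 0)), c)  →  c   [R2 at ε]

c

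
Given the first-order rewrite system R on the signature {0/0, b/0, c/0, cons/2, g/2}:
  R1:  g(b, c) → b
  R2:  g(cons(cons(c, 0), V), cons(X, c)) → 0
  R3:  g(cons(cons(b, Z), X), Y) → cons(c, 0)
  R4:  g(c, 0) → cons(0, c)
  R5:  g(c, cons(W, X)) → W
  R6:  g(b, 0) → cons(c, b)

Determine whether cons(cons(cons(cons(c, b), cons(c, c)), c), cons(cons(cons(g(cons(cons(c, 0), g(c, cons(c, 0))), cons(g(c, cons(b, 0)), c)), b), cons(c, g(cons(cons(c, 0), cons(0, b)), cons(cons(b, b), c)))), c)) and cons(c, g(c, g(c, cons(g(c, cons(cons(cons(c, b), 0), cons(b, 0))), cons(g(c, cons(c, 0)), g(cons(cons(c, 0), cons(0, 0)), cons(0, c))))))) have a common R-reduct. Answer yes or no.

Reduce t₁ = cons(cons(cons(cons(c, b), cons(c, c)), c), cons(cons(cons(g(cons(cons(c, 0), g(c, cons(c, 0))), cons(g(c, cons(b, 0)), c)), b), cons(c, g(cons(cons(c, 0), cons(0, b)), cons(cons(b, b), c)))), c)):
1. cons(cons(cons(cons(c, b), cons(c, c)), c), cons(cons(cons(g(cons(cons(c, 0), g(c, cons(c, 0))), cons(g(c, cons(b, 0)), c)), b), cons(c, g(cons(cons(c, 0), cons(0, b)), cons(cons(b, b), c)))), c))  →  cons(cons(cons(cons(c, b), cons(c, c)), c), cons(cons(cons(0, b), cons(c, g(cons(cons(c, 0), cons(0, b)), cons(cons(b, b), c)))), c))   [R2 at 2.1.1.1]
2. cons(cons(cons(cons(c, b), cons(c, c)), c), cons(cons(cons(0, b), cons(c, g(cons(cons(c, 0), cons(0, b)), cons(cons(b, b), c)))), c))  →  cons(cons(cons(cons(c, b), cons(c, c)), c), cons(cons(cons(0, b), cons(c, 0)), c))   [R2 at 2.1.2.2]

Reduce t₂ = cons(c, g(c, g(c, cons(g(c, cons(cons(cons(c, b), 0), cons(b, 0))), cons(g(c, cons(c, 0)), g(cons(cons(c, 0), cons(0, 0)), cons(0, c))))))):
1. cons(c, g(c, g(c, cons(g(c, cons(cons(cons(c, b), 0), cons(b, 0))), cons(g(c, cons(c, 0)), g(cons(cons(c, 0), cons(0, 0)), cons(0, c)))))))  →  cons(c, g(c, g(c, cons(cons(cons(c, b), 0), cons(b, 0)))))   [R5 at 2.2]
2. cons(c, g(c, g(c, cons(cons(cons(c, b), 0), cons(b, 0)))))  →  cons(c, g(c, cons(cons(c, b), 0)))   [R5 at 2.2]
3. cons(c, g(c, cons(cons(c, b), 0)))  →  cons(c, cons(c, b))   [R5 at 2]

no — NF(t₁) = cons(cons(cons(cons(c, b), cons(c, c)), c), cons(cons(cons(0, b), cons(c, 0)), c)), NF(t₂) = cons(c, cons(c, b))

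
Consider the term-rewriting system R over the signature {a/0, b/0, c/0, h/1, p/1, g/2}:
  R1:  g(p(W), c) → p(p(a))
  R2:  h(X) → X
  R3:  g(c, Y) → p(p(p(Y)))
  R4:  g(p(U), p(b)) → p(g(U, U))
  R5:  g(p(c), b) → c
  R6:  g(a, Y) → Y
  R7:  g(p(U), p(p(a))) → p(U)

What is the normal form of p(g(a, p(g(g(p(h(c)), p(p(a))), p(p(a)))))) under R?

1. p(g(a, p(g(g(p(h(c)), p(p(a))), p(p(a))))))  →  p(p(g(g(p(h(c)), p(p(a))), p(p(a)))))   [R6 at 1]
2. p(p(g(g(p(h(c)), p(p(a))), p(p(a)))))  →  p(p(g(p(h(c)), p(p(a)))))   [R7 at 1.1.1]
3. p(p(g(p(h(c)), p(p(a)))))  →  p(p(p(h(c))))   [R7 at 1.1]
4. p(p(p(h(c))))  →  p(p(p(c)))   [R2 at 1.1.1]

p(p(p(c)))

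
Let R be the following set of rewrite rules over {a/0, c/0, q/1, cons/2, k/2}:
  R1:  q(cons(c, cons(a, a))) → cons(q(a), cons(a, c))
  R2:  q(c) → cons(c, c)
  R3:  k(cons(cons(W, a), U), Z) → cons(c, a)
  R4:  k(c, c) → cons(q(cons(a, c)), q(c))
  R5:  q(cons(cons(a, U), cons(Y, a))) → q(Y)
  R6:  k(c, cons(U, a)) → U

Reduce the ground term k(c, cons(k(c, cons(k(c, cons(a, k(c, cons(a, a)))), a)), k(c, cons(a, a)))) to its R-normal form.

a

1. k(c, cons(k(c, cons(k(c, cons(a, k(c, cons(a, a)))), a)), k(c, cons(a, a))))  →  k(c, cons(k(c, cons(a, k(c, cons(a, a)))), k(c, cons(a, a))))   [R6 at 2.1]
2. k(c, cons(k(c, cons(a, k(c, cons(a, a)))), k(c, cons(a, a))))  →  k(c, cons(k(c, cons(a, a)), k(c, cons(a, a))))   [R6 at 2.1.2.2]
3. k(c, cons(k(c, cons(a, a)), k(c, cons(a, a))))  →  k(c, cons(a, k(c, cons(a, a))))   [R6 at 2.1]
4. k(c, cons(a, k(c, cons(a, a))))  →  k(c, cons(a, a))   [R6 at 2.2]
5. k(c, cons(a, a))  →  a   [R6 at ε]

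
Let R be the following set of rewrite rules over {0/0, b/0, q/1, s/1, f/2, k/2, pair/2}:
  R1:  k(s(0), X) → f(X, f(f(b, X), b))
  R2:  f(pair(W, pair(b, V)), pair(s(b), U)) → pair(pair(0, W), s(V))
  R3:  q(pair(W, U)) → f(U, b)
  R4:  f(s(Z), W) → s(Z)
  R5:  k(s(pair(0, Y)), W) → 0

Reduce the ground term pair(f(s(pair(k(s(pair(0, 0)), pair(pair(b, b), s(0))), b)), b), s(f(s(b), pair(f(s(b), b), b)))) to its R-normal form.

1. pair(f(s(pair(k(s(pair(0, 0)), pair(pair(b, b), s(0))), b)), b), s(f(s(b), pair(f(s(b), b), b))))  →  pair(s(pair(k(s(pair(0, 0)), pair(pair(b, b), s(0))), b)), s(f(s(b), pair(f(s(b), b), b))))   [R4 at 1]
2. pair(s(pair(k(s(pair(0, 0)), pair(pair(b, b), s(0))), b)), s(f(s(b), pair(f(s(b), b), b))))  →  pair(s(pair(0, b)), s(f(s(b), pair(f(s(b), b), b))))   [R5 at 1.1.1]
3. pair(s(pair(0, b)), s(f(s(b), pair(f(s(b), b), b))))  →  pair(s(pair(0, b)), s(s(b)))   [R4 at 2.1]

pair(s(pair(0, b)), s(s(b)))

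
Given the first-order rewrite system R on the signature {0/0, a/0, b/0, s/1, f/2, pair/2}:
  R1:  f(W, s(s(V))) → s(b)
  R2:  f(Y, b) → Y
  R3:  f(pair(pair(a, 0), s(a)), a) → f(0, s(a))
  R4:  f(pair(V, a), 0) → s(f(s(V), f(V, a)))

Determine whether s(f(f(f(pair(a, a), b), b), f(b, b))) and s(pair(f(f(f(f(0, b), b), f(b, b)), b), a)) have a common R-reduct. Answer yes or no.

no — NF(t₁) = s(pair(a, a)), NF(t₂) = s(pair(0, a))

Reduce t₁ = s(f(f(f(pair(a, a), b), b), f(b, b))):
1. s(f(f(f(pair(a, a), b), b), f(b, b)))  →  s(f(f(pair(a, a), b), f(b, b)))   [R2 at 1.1]
2. s(f(f(pair(a, a), b), f(b, b)))  →  s(f(pair(a, a), f(b, b)))   [R2 at 1.1]
3. s(f(pair(a, a), f(b, b)))  →  s(f(pair(a, a), b))   [R2 at 1.2]
4. s(f(pair(a, a), b))  →  s(pair(a, a))   [R2 at 1]

Reduce t₂ = s(pair(f(f(f(f(0, b), b), f(b, b)), b), a)):
1. s(pair(f(f(f(f(0, b), b), f(b, b)), b), a))  →  s(pair(f(f(f(0, b), b), f(b, b)), a))   [R2 at 1.1]
2. s(pair(f(f(f(0, b), b), f(b, b)), a))  →  s(pair(f(f(0, b), f(b, b)), a))   [R2 at 1.1.1]
3. s(pair(f(f(0, b), f(b, b)), a))  →  s(pair(f(0, f(b, b)), a))   [R2 at 1.1.1]
4. s(pair(f(0, f(b, b)), a))  →  s(pair(f(0, b), a))   [R2 at 1.1.2]
5. s(pair(f(0, b), a))  →  s(pair(0, a))   [R2 at 1.1]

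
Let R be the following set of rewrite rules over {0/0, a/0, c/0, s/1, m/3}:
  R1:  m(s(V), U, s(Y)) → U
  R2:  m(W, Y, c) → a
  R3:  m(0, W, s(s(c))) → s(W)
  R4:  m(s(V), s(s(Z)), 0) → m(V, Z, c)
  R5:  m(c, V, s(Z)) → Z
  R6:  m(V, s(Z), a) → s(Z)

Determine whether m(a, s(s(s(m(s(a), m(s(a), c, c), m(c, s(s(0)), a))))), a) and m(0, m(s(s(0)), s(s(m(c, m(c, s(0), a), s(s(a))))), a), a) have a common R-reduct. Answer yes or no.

yes — NF(t₁) = s(s(s(a))), NF(t₂) = s(s(s(a)))

Reduce t₁ = m(a, s(s(s(m(s(a), m(s(a), c, c), m(c, s(s(0)), a))))), a):
1. m(a, s(s(s(m(s(a), m(s(a), c, c), m(c, s(s(0)), a))))), a)  →  s(s(s(m(s(a), m(s(a), c, c), m(c, s(s(0)), a)))))   [R6 at ε]
2. s(s(s(m(s(a), m(s(a), c, c), m(c, s(s(0)), a)))))  →  s(s(s(m(s(a), a, m(c, s(s(0)), a)))))   [R2 at 1.1.1.2]
3. s(s(s(m(s(a), a, m(c, s(s(0)), a)))))  →  s(s(s(m(s(a), a, s(s(0))))))   [R6 at 1.1.1.3]
4. s(s(s(m(s(a), a, s(s(0))))))  →  s(s(s(a)))   [R1 at 1.1.1]

Reduce t₂ = m(0, m(s(s(0)), s(s(m(c, m(c, s(0), a), s(s(a))))), a), a):
1. m(0, m(s(s(0)), s(s(m(c, m(c, s(0), a), s(s(a))))), a), a)  →  m(0, s(s(m(c, m(c, s(0), a), s(s(a))))), a)   [R6 at 2]
2. m(0, s(s(m(c, m(c, s(0), a), s(s(a))))), a)  →  s(s(m(c, m(c, s(0), a), s(s(a)))))   [R6 at ε]
3. s(s(m(c, m(c, s(0), a), s(s(a)))))  →  s(s(s(a)))   [R5 at 1.1]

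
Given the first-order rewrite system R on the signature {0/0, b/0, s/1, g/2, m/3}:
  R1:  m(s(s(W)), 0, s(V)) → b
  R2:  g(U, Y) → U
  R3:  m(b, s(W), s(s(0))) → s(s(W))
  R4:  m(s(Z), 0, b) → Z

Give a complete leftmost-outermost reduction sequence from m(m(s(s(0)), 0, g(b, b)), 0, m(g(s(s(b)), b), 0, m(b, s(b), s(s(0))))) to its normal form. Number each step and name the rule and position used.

0

1. m(m(s(s(0)), 0, g(b, b)), 0, m(g(s(s(b)), b), 0, m(b, s(b), s(s(0)))))  →  m(m(s(s(0)), 0, b), 0, m(g(s(s(b)), b), 0, m(b, s(b), s(s(0)))))   [R2 at 1.3]
2. m(m(s(s(0)), 0, b), 0, m(g(s(s(b)), b), 0, m(b, s(b), s(s(0)))))  →  m(s(0), 0, m(g(s(s(b)), b), 0, m(b, s(b), s(s(0)))))   [R4 at 1]
3. m(s(0), 0, m(g(s(s(b)), b), 0, m(b, s(b), s(s(0)))))  →  m(s(0), 0, m(s(s(b)), 0, m(b, s(b), s(s(0)))))   [R2 at 3.1]
4. m(s(0), 0, m(s(s(b)), 0, m(b, s(b), s(s(0)))))  →  m(s(0), 0, m(s(s(b)), 0, s(s(b))))   [R3 at 3.3]
5. m(s(0), 0, m(s(s(b)), 0, s(s(b))))  →  m(s(0), 0, b)   [R1 at 3]
6. m(s(0), 0, b)  →  0   [R4 at ε]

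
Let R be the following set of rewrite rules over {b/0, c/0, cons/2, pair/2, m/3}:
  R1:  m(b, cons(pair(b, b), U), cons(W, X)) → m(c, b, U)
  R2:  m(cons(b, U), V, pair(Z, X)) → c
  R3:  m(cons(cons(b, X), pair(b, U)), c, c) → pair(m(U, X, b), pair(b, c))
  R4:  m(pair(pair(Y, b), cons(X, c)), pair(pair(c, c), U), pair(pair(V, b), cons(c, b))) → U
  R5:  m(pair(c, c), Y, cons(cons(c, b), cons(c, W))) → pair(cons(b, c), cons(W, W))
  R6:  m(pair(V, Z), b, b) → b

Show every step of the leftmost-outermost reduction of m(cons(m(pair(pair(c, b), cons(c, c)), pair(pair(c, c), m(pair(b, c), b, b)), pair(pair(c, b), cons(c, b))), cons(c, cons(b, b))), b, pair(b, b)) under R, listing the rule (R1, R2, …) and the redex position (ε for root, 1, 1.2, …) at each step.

1. m(cons(m(pair(pair(c, b), cons(c, c)), pair(pair(c, c), m(pair(b, c), b, b)), pair(pair(c, b), cons(c, b))), cons(c, cons(b, b))), b, pair(b, b))  →  m(cons(m(pair(b, c), b, b), cons(c, cons(b, b))), b, pair(b, b))   [R4 at 1.1]
2. m(cons(m(pair(b, c), b, b), cons(c, cons(b, b))), b, pair(b, b))  →  m(cons(b, cons(c, cons(b, b))), b, pair(b, b))   [R6 at 1.1]
3. m(cons(b, cons(c, cons(b, b))), b, pair(b, b))  →  c   [R2 at ε]

c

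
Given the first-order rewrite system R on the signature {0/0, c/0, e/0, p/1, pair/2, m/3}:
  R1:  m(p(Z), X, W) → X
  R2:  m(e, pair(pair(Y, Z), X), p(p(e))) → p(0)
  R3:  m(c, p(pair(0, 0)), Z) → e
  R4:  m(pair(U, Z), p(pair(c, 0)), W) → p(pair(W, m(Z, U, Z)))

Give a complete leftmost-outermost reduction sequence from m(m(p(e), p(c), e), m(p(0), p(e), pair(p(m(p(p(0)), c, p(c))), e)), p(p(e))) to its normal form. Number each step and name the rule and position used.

1. m(m(p(e), p(c), e), m(p(0), p(e), pair(p(m(p(p(0)), c, p(c))), e)), p(p(e)))  →  m(p(c), m(p(0), p(e), pair(p(m(p(p(0)), c, p(c))), e)), p(p(e)))   [R1 at 1]
2. m(p(c), m(p(0), p(e), pair(p(m(p(p(0)), c, p(c))), e)), p(p(e)))  →  m(p(0), p(e), pair(p(m(p(p(0)), c, p(c))), e))   [R1 at ε]
3. m(p(0), p(e), pair(p(m(p(p(0)), c, p(c))), e))  →  p(e)   [R1 at ε]

p(e)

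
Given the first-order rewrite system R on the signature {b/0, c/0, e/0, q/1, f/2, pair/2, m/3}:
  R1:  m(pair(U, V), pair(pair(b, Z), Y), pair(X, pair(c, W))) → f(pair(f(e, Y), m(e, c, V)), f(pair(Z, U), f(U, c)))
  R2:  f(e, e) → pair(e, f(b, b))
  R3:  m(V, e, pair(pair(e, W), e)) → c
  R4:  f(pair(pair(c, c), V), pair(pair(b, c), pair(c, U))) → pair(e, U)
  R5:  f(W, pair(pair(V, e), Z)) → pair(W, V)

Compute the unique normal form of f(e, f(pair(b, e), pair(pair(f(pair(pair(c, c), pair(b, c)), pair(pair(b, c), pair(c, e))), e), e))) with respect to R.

pair(e, b)

1. f(e, f(pair(b, e), pair(pair(f(pair(pair(c, c), pair(b, c)), pair(pair(b, c), pair(c, e))), e), e)))  →  f(e, pair(pair(b, e), f(pair(pair(c, c), pair(b, c)), pair(pair(b, c), pair(c, e)))))   [R5 at 2]
2. f(e, pair(pair(b, e), f(pair(pair(c, c), pair(b, c)), pair(pair(b, c), pair(c, e)))))  →  pair(e, b)   [R5 at ε]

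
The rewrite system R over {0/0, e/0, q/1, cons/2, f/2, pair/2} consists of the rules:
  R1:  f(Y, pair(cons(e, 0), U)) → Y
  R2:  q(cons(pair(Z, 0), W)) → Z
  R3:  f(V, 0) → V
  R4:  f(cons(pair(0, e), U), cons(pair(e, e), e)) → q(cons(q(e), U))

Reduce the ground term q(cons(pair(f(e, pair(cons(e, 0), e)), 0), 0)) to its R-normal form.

e

1. q(cons(pair(f(e, pair(cons(e, 0), e)), 0), 0))  →  f(e, pair(cons(e, 0), e))   [R2 at ε]
2. f(e, pair(cons(e, 0), e))  →  e   [R1 at ε]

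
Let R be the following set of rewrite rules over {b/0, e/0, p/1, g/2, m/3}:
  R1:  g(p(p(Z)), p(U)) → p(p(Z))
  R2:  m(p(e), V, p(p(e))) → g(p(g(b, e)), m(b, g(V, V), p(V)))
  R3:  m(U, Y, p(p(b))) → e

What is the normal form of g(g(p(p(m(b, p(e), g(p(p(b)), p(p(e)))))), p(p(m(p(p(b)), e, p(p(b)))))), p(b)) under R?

p(p(e))

1. g(g(p(p(m(b, p(e), g(p(p(b)), p(p(e)))))), p(p(m(p(p(b)), e, p(p(b)))))), p(b))  →  g(p(p(m(b, p(e), g(p(p(b)), p(p(e)))))), p(b))   [R1 at 1]
2. g(p(p(m(b, p(e), g(p(p(b)), p(p(e)))))), p(b))  →  p(p(m(b, p(e), g(p(p(b)), p(p(e))))))   [R1 at ε]
3. p(p(m(b, p(e), g(p(p(b)), p(p(e))))))  →  p(p(m(b, p(e), p(p(b)))))   [R1 at 1.1.3]
4. p(p(m(b, p(e), p(p(b)))))  →  p(p(e))   [R3 at 1.1]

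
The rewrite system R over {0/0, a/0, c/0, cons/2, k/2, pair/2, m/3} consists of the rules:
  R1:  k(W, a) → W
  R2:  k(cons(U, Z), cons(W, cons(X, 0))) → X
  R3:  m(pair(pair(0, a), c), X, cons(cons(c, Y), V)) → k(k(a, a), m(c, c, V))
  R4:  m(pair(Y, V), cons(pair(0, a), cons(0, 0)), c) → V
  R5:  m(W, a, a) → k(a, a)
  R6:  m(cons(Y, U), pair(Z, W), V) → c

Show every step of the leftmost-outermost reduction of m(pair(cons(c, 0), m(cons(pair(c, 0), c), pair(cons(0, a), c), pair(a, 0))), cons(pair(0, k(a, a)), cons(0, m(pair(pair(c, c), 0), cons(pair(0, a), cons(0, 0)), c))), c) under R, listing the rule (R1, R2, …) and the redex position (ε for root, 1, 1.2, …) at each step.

c

1. m(pair(cons(c, 0), m(cons(pair(c, 0), c), pair(cons(0, a), c), pair(a, 0))), cons(pair(0, k(a, a)), cons(0, m(pair(pair(c, c), 0), cons(pair(0, a), cons(0, 0)), c))), c)  →  m(pair(cons(c, 0), c), cons(pair(0, k(a, a)), cons(0, m(pair(pair(c, c), 0), cons(pair(0, a), cons(0, 0)), c))), c)   [R6 at 1.2]
2. m(pair(cons(c, 0), c), cons(pair(0, k(a, a)), cons(0, m(pair(pair(c, c), 0), cons(pair(0, a), cons(0, 0)), c))), c)  →  m(pair(cons(c, 0), c), cons(pair(0, a), cons(0, m(pair(pair(c, c), 0), cons(pair(0, a), cons(0, 0)), c))), c)   [R1 at 2.1.2]
3. m(pair(cons(c, 0), c), cons(pair(0, a), cons(0, m(pair(pair(c, c), 0), cons(pair(0, a), cons(0, 0)), c))), c)  →  m(pair(cons(c, 0), c), cons(pair(0, a), cons(0, 0)), c)   [R4 at 2.2.2]
4. m(pair(cons(c, 0), c), cons(pair(0, a), cons(0, 0)), c)  →  c   [R4 at ε]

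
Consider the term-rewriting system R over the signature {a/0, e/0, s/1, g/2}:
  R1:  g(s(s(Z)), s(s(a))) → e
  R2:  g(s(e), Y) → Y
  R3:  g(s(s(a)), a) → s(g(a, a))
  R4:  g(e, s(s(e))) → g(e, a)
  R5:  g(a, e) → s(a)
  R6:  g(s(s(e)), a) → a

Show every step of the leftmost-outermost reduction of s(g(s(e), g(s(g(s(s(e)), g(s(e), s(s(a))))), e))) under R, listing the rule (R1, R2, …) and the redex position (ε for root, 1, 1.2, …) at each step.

1. s(g(s(e), g(s(g(s(s(e)), g(s(e), s(s(a))))), e)))  →  s(g(s(g(s(s(e)), g(s(e), s(s(a))))), e))   [R2 at 1]
2. s(g(s(g(s(s(e)), g(s(e), s(s(a))))), e))  →  s(g(s(g(s(s(e)), s(s(a)))), e))   [R2 at 1.1.1.2]
3. s(g(s(g(s(s(e)), s(s(a)))), e))  →  s(g(s(e), e))   [R1 at 1.1.1]
4. s(g(s(e), e))  →  s(e)   [R2 at 1]

s(e)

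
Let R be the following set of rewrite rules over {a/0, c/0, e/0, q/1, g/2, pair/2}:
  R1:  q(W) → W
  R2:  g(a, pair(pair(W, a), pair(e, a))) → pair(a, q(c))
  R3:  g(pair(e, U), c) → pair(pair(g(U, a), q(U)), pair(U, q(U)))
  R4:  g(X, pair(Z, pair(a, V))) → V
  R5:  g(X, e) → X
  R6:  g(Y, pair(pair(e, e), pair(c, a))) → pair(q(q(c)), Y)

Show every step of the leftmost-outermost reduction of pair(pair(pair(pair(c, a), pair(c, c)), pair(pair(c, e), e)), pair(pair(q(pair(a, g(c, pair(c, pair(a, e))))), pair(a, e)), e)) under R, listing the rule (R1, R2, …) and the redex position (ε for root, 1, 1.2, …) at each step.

pair(pair(pair(pair(c, a), pair(c, c)), pair(pair(c, e), e)), pair(pair(pair(a, e), pair(a, e)), e))

1. pair(pair(pair(pair(c, a), pair(c, c)), pair(pair(c, e), e)), pair(pair(q(pair(a, g(c, pair(c, pair(a, e))))), pair(a, e)), e))  →  pair(pair(pair(pair(c, a), pair(c, c)), pair(pair(c, e), e)), pair(pair(pair(a, g(c, pair(c, pair(a, e)))), pair(a, e)), e))   [R1 at 2.1.1]
2. pair(pair(pair(pair(c, a), pair(c, c)), pair(pair(c, e), e)), pair(pair(pair(a, g(c, pair(c, pair(a, e)))), pair(a, e)), e))  →  pair(pair(pair(pair(c, a), pair(c, c)), pair(pair(c, e), e)), pair(pair(pair(a, e), pair(a, e)), e))   [R4 at 2.1.1.2]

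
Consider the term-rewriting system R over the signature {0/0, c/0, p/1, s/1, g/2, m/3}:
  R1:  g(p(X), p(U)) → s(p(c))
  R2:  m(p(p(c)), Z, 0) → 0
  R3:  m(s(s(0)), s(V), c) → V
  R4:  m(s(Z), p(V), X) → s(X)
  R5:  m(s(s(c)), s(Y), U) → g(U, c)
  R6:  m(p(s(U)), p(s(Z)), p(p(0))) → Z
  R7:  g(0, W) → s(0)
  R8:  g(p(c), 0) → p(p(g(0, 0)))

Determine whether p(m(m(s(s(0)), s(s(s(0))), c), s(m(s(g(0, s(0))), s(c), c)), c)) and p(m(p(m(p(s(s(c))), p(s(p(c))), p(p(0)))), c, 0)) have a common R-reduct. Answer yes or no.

Reduce t₁ = p(m(m(s(s(0)), s(s(s(0))), c), s(m(s(g(0, s(0))), s(c), c)), c)):
1. p(m(m(s(s(0)), s(s(s(0))), c), s(m(s(g(0, s(0))), s(c), c)), c))  →  p(m(s(s(0)), s(m(s(g(0, s(0))), s(c), c)), c))   [R3 at 1.1]
2. p(m(s(s(0)), s(m(s(g(0, s(0))), s(c), c)), c))  →  p(m(s(g(0, s(0))), s(c), c))   [R3 at 1]
3. p(m(s(g(0, s(0))), s(c), c))  →  p(m(s(s(0)), s(c), c))   [R7 at 1.1.1]
4. p(m(s(s(0)), s(c), c))  →  p(c)   [R3 at 1]

Reduce t₂ = p(m(p(m(p(s(s(c))), p(s(p(c))), p(p(0)))), c, 0)):
1. p(m(p(m(p(s(s(c))), p(s(p(c))), p(p(0)))), c, 0))  →  p(m(p(p(c)), c, 0))   [R6 at 1.1.1]
2. p(m(p(p(c)), c, 0))  →  p(0)   [R2 at 1]

no — NF(t₁) = p(c), NF(t₂) = p(0)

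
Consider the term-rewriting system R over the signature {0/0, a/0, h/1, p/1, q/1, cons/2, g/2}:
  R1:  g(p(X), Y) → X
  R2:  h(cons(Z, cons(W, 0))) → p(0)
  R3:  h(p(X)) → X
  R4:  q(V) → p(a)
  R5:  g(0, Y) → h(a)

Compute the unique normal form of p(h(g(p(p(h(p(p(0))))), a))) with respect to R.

p(p(0))

1. p(h(g(p(p(h(p(p(0))))), a)))  →  p(h(p(h(p(p(0))))))   [R1 at 1.1]
2. p(h(p(h(p(p(0))))))  →  p(h(p(p(0))))   [R3 at 1]
3. p(h(p(p(0))))  →  p(p(0))   [R3 at 1]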